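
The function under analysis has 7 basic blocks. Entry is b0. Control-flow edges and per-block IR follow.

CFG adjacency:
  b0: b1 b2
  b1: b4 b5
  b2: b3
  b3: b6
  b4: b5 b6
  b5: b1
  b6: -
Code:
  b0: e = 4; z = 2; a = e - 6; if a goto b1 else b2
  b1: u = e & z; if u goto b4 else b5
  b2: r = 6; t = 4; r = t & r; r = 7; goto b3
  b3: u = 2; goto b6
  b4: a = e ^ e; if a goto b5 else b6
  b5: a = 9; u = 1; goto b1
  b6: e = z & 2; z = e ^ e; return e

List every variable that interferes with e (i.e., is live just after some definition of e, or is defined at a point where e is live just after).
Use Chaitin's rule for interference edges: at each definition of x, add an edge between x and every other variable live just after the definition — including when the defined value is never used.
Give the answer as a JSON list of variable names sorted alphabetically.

Answer: ["a", "u", "z"]

Working:
Block summaries:
  b0 def {a,e,z} use ∅
  b1 def {u} use {e,z}
  b2 def {r,t} use ∅
  b3 def {u} use ∅
  b4 def {a} use {e}
  b5 def {a,u} use ∅
  b6 def {e,z} use {z}

Live sets:
  b0 li=∅ lo={e,z}
  b1 li={e,z} lo={e,z}
  b2 li={z} lo={z}
  b3 li={z} lo={z}
  b4 li={e,z} lo={e,z}
  b5 li={e,z} lo={e,z}
  b6 li={z} lo=∅

Conflict graph:
  a: {e,z}
  e: {a,u,z}
  r: {t,z}
  t: {r,z}
  u: {e,z}
  z: {a,e,r,t,u}

N(e) = ["a", "u", "z"]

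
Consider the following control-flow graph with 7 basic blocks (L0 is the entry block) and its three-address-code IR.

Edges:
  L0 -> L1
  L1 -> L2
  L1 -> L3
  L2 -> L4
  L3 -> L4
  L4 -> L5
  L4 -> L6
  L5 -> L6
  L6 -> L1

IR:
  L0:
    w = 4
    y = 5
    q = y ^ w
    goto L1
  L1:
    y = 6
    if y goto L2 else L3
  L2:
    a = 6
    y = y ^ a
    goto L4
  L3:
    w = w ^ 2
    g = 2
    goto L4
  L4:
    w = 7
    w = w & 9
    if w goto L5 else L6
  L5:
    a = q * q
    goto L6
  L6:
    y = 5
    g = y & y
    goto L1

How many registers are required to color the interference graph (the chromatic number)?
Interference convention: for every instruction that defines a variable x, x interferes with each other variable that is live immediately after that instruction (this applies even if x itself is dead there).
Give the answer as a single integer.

Answer: 4

Working:
Block summaries:
  L0 def {q,w,y} use ∅
  L1 def {y} use ∅
  L2 def {a,y} use {y}
  L3 def {g,w} use {w}
  L4 def {w} use ∅
  L5 def {a} use {q}
  L6 def {g,y} use ∅

Liveness:
  L0 li=∅ lo={q,w}
  L1 li={q,w} lo={q,w,y}
  L2 li={q,y} lo={q}
  L3 li={q,w} lo={q}
  L4 li={q} lo={q,w}
  L5 li={q,w} lo={q,w}
  L6 li={q,w} lo={q,w}

Conflict graph:
  a — {q,w,y}
  g — {q,w}
  q — {a,g,w,y}
  w — {a,g,q,y}
  y — {a,q,w}

Colouring:
  {a,q,w,y} pairwise interfere (4-clique) ⇒ χ ≥ 4
  assign a→c2 g→c2 q→c0 w→c1 y→c3 — no edge inside a register ⇒ χ ≤ 4
  χ = 4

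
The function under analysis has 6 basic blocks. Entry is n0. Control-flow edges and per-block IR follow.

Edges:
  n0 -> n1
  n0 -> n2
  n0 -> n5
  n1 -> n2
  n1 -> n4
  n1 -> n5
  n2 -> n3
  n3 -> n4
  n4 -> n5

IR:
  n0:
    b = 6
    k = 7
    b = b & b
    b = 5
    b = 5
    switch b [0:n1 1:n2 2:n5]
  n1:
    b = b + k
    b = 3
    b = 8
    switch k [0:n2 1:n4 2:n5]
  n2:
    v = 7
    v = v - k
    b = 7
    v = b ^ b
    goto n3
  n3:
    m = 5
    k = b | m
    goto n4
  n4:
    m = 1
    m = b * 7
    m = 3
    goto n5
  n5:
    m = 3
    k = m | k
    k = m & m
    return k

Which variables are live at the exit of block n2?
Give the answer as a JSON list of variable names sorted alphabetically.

Answer: ["b"]

Analysis:
Per-block:
  n0: def={b,k} ue=∅
  n1: def={b} ue={b,k}
  n2: def={b,v} ue={k}
  n3: def={k,m} ue={b}
  n4: def={m} ue={b}
  n5: def={k,m} ue={k}

Backward fixpoint:
  n0 li=∅ lo={b,k}
  n1 li={b,k} lo={b,k}
  n2 li={k} lo={b}
  n3 li={b} lo={b,k}
  n4 li={b,k} lo={k}
  n5 li={k} lo=∅

live-out(n2) = ["b"]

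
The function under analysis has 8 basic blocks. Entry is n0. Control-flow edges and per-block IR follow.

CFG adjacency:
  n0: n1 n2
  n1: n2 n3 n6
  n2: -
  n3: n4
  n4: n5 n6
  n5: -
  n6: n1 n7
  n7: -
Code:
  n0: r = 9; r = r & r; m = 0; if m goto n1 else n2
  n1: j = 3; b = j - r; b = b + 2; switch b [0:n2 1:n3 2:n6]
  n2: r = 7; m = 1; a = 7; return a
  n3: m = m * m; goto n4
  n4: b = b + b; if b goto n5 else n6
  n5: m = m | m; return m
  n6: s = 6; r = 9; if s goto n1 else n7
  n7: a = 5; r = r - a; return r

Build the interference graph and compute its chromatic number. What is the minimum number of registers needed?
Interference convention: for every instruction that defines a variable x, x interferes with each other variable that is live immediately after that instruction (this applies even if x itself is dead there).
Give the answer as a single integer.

Answer: 3

Derivation:
Per-block:
  n0: {m,r} / ∅
  n1: {b,j} / {r}
  n2: {a,m,r} / ∅
  n3: {m} / {m}
  n4: {b} / {b}
  n5: {m} / {m}
  n6: {r,s} / ∅
  n7: {a,r} / {r}

Live sets:
  live n0: ∅→{m,r}
  live n1: {m,r}→{b,m}
  live n2: ∅→∅
  live n3: {b,m}→{b,m}
  live n4: {b,m}→{m}
  live n5: {m}→∅
  live n6: {m}→{m,r}
  live n7: {r}→∅

Interference:
  a: {r}
  b: {m}
  j: {m,r}
  m: {b,j,r,s}
  r: {a,j,m,s}
  s: {m,r}

Colouring:
  lower bound: {j,m,r} mutually conflict ⇒ χ ≥ 3
  assign a→r0 b→r1 j→r2 m→r0 r→r1 s→r2 — no edge inside a register ⇒ χ ≤ 3
  χ = 3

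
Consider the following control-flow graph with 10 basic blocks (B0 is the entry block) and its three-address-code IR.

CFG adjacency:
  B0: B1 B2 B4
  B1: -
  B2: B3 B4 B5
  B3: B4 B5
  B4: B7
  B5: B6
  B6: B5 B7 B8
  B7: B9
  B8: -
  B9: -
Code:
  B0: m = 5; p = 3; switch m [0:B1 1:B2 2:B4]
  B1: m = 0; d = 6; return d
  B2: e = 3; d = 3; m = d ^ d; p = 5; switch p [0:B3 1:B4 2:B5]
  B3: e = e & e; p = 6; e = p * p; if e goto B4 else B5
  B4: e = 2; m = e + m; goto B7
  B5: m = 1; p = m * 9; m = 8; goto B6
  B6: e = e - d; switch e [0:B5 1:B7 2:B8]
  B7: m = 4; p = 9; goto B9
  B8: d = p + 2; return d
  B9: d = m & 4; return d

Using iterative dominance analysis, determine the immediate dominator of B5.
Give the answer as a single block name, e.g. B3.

Answer: B2

Derivation:
idom tree: B1←B0 B2←B0 B3←B2 B4←B0 B5←B2 B6←B5 B7←B0 B8←B6 B9←B7
Join-block Dom:
  B4: preds {B0,B2,B3}: {B0} ∩ {B0,B2} ∩ {B0,B2,B3} = {B0}; idom=B0
  B5: preds {B2,B3,B6}: {B0,B2} ∩ {B0,B2,B3} ∩ {B0,B2,B5,B6} = {B0,B2}; idom=B2
  B7: preds {B4,B6}: {B0,B4} ∩ {B0,B2,B5,B6} = {B0}; idom=B0

idom(B5) = B2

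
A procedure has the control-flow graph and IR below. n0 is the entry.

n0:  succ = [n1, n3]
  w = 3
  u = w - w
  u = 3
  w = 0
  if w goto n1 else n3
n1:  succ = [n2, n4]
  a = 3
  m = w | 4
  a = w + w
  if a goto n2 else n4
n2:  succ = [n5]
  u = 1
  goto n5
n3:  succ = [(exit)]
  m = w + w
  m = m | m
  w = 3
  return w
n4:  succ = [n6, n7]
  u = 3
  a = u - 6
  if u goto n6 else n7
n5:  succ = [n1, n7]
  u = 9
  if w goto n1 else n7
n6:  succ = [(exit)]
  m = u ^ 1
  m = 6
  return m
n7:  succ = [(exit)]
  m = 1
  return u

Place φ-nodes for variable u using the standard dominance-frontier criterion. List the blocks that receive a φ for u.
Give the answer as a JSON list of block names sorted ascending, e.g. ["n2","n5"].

Answer: ["n1", "n7"]

Analysis:
idom tree: n1←n0 n2←n1 n3←n0 n4←n1 n5←n2 n6←n4 n7←n1
Join-block Dom:
  n1: preds {n0,n5}: {n0} ∩ {n0,n1,n2,n5} = {n0}; idom=n0
  n7: preds {n4,n5}: {n0,n1,n4} ∩ {n0,n1,n2,n5} = {n0,n1}; idom=n1

DF walk-up:
  join n1 pred n0: · stop@n0
  join n1 pred n5: n5→n2→n1 stop@n0
  join n7 pred n4: n4 stop@n1
  join n7 pred n5: n5→n2 stop@n1
  n0 → ∅
  n1 → {n1}
  n2 → {n1,n7}
  n3 → ∅
  n4 → {n7}
  n5 → {n1,n7}
  n6 → ∅
  n7 → ∅

φ for u: defs {n0,n2,n4,n5}
  DF⁺ = {n1,n7}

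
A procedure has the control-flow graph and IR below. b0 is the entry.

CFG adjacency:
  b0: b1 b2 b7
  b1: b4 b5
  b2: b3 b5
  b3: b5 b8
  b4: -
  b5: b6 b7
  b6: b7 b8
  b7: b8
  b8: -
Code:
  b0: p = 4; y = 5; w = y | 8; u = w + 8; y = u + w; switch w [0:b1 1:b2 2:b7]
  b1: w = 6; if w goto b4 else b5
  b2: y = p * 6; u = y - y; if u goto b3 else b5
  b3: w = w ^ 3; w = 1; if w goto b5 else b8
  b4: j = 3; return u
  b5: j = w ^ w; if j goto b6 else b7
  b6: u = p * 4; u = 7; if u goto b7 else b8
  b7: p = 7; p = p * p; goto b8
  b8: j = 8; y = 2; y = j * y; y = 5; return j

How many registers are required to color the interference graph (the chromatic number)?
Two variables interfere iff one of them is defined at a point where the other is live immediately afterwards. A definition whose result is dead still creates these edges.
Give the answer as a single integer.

Per-block:
  b0: def={p,u,w,y} ue=∅
  b1: def={w} ue=∅
  b2: def={u,y} ue={p}
  b3: def={w} ue={w}
  b4: def={j} ue={u}
  b5: def={j} ue={w}
  b6: def={u} ue={p}
  b7: def={p} ue=∅
  b8: def={j,y} ue=∅

Liveness:
  b0: in=∅ out={p,u,w}
  b1: in={p,u} out={p,u,w}
  b2: in={p,w} out={p,w}
  b3: in={p,w} out={p,w}
  b4: in={u} out=∅
  b5: in={p,w} out={p}
  b6: in={p} out=∅
  b7: in=∅ out=∅
  b8: in=∅ out=∅

Interfere edges:
  j↔{p,u,y}
  p↔{j,u,w,y}
  u↔{j,p,w,y}
  w↔{p,u,y}
  y↔{j,p,u,w}

Colouring:
  {j,p,u,y} pairwise interfere (4-clique) ⇒ χ ≥ 4
  assign j→c3 p→c0 u→c1 w→c3 y→c2 — no edge inside a register ⇒ χ ≤ 4
  χ = 4

Answer: 4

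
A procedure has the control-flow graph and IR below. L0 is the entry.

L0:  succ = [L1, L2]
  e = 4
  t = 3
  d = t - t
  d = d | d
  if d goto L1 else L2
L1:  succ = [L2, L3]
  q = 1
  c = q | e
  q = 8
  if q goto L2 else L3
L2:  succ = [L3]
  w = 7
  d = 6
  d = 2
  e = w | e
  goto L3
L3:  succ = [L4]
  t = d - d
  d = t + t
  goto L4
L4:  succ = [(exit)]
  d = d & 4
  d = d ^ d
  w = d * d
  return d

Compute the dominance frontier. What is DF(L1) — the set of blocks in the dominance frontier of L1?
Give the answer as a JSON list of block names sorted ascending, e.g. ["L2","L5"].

Answer: ["L2", "L3"]

Derivation:
idom tree: L1←L0 L2←L0 L3←L0 L4←L3
Dom at joins:
  L2: preds {L0,L1}: {L0} ∩ {L0,L1} = {L0}; idom=L0
  L3: preds {L1,L2}: {L0,L1} ∩ {L0,L2} = {L0}; idom=L0

Frontier:
  join L2 pred L0: · stop@L0
  join L2 pred L1: L1 stop@L0
  join L3 pred L1: L1 stop@L0
  join L3 pred L2: L2 stop@L0
  DF(L0)=∅
  DF(L1)={L2,L3}
  DF(L2)={L3}
  DF(L3)=∅
  DF(L4)=∅

DF(L1) = ["L2", "L3"]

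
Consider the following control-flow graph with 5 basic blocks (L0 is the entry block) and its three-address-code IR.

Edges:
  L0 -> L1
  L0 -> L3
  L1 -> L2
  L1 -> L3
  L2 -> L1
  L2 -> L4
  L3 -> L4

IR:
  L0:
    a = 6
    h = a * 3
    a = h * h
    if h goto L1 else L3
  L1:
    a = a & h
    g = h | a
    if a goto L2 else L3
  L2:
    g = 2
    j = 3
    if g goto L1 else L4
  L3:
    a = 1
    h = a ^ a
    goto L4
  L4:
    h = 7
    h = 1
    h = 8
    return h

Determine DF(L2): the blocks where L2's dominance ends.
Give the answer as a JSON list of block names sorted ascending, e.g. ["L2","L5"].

Answer: ["L1", "L4"]

Working:
idom tree: L1←L0 L2←L1 L3←L0 L4←L0
Join-block Dom:
  L1: preds {L0,L2}: {L0} ∩ {L0,L1,L2} = {L0}; idom=L0
  L3: preds {L0,L1}: {L0} ∩ {L0,L1} = {L0}; idom=L0
  L4: preds {L2,L3}: {L0,L1,L2} ∩ {L0,L3} = {L0}; idom=L0

DF walk-up:
  join L1 pred L0: · stop@L0
  join L1 pred L2: L2→L1 stop@L0
  join L3 pred L0: · stop@L0
  join L3 pred L1: L1 stop@L0
  join L4 pred L2: L2→L1 stop@L0
  join L4 pred L3: L3 stop@L0
  DF(L0)=∅
  DF(L1)={L1,L3,L4}
  DF(L2)={L1,L4}
  DF(L3)={L4}
  DF(L4)=∅

DF(L2) = ["L1", "L4"]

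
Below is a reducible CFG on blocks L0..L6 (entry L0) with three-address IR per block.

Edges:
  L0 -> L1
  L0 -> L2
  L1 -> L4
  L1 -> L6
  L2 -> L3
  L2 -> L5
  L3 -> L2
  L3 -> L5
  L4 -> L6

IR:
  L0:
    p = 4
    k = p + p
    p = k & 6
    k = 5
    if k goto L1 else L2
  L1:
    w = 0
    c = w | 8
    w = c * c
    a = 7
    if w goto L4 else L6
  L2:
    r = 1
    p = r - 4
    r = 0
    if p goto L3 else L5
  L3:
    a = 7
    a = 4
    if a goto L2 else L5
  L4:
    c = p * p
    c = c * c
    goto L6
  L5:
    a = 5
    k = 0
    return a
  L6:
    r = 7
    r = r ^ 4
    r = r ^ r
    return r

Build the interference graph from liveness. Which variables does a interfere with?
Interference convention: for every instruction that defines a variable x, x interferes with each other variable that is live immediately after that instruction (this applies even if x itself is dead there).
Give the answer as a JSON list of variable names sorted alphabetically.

Answer: ["k", "p", "w"]

Derivation:
Per-block:
  L0 def {k,p} use ∅
  L1 def {a,c,w} use ∅
  L2 def {p,r} use ∅
  L3 def {a} use ∅
  L4 def {c} use {p}
  L5 def {a,k} use ∅
  L6 def {r} use ∅

Liveness:
  L0: in=∅ out={p}
  L1: in={p} out={p}
  L2: in=∅ out=∅
  L3: in=∅ out=∅
  L4: in={p} out=∅
  L5: in=∅ out=∅
  L6: in=∅ out=∅

Interference:
  a↔{k,p,w}
  c↔{p}
  k↔{a,p}
  p↔{a,c,k,r,w}
  r↔{p}
  w↔{a,p}

N(a) = ["k", "p", "w"]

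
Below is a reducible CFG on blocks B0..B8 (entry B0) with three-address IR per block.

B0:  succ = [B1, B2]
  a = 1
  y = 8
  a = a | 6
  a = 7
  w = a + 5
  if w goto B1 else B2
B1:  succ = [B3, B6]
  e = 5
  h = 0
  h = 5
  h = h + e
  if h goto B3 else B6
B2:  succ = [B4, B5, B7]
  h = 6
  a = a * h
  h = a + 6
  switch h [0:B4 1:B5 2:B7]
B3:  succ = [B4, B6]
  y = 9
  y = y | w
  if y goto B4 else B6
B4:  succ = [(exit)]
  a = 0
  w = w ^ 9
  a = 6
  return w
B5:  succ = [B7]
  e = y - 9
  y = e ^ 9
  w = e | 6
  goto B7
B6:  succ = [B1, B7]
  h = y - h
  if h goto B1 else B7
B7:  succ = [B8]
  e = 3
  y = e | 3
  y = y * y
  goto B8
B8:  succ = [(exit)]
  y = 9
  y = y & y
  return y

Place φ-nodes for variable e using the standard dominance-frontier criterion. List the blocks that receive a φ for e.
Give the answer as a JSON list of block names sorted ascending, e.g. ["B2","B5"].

Answer: ["B1", "B4", "B7"]

Derivation:
idom tree: B1←B0 B2←B0 B3←B1 B4←B0 B5←B2 B6←B1 B7←B0 B8←B7
Join-block Dom:
  B1: preds {B0,B6}: {B0} ∩ {B0,B1,B6} = {B0}; idom=B0
  B4: preds {B2,B3}: {B0,B2} ∩ {B0,B1,B3} = {B0}; idom=B0
  B6: preds {B1,B3}: {B0,B1} ∩ {B0,B1,B3} = {B0,B1}; idom=B1
  B7: preds {B2,B5,B6}: {B0,B2} ∩ {B0,B2,B5} ∩ {B0,B1,B6} = {B0}; idom=B0

DF walk-up:
  B1←B0: walk · to B0
  B1←B6: walk B6→B1 to B0
  B4←B2: walk B2 to B0
  B4←B3: walk B3→B1 to B0
  B6←B1: walk · to B1
  B6←B3: walk B3 to B1
  B7←B2: walk B2 to B0
  B7←B5: walk B5→B2 to B0
  B7←B6: walk B6→B1 to B0
  B0 → ∅
  B1 → {B1,B4,B7}
  B2 → {B4,B7}
  B3 → {B4,B6}
  B4 → ∅
  B5 → {B7}
  B6 → {B1,B7}
  B7 → ∅
  B8 → ∅

φ for e: defs {B1,B5,B7}
  DF⁺ = {B1,B4,B7}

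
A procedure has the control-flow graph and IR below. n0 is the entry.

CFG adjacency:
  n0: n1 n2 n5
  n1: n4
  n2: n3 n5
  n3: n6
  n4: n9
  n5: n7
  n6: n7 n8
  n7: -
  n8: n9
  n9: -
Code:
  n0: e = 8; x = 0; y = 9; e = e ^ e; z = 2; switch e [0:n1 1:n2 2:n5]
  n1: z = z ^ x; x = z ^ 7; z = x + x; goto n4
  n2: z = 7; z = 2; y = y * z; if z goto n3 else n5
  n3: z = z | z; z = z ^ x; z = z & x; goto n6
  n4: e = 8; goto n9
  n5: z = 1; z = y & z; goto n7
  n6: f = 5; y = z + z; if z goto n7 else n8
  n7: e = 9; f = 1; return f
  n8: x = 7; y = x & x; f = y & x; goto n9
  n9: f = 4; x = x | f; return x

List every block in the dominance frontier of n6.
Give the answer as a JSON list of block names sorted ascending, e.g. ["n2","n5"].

Answer: ["n7", "n9"]

Derivation:
idom tree: n1←n0 n2←n0 n3←n2 n4←n1 n5←n0 n6←n3 n7←n0 n8←n6 n9←n0
Join-block Dom:
  n5: preds {n0,n2}: {n0} ∩ {n0,n2} = {n0}; idom=n0
  n7: preds {n5,n6}: {n0,n5} ∩ {n0,n2,n3,n6} = {n0}; idom=n0
  n9: preds {n4,n8}: {n0,n1,n4} ∩ {n0,n2,n3,n6,n8} = {n0}; idom=n0

DF walk-up:
  n5←n0: walk · to n0
  n5←n2: walk n2 to n0
  n7←n5: walk n5 to n0
  n7←n6: walk n6→n3→n2 to n0
  n9←n4: walk n4→n1 to n0
  n9←n8: walk n8→n6→n3→n2 to n0
  n0 → ∅
  n1 → {n9}
  n2 → {n5,n7,n9}
  n3 → {n7,n9}
  n4 → {n9}
  n5 → {n7}
  n6 → {n7,n9}
  n7 → ∅
  n8 → {n9}
  n9 → ∅

DF(n6) = ["n7", "n9"]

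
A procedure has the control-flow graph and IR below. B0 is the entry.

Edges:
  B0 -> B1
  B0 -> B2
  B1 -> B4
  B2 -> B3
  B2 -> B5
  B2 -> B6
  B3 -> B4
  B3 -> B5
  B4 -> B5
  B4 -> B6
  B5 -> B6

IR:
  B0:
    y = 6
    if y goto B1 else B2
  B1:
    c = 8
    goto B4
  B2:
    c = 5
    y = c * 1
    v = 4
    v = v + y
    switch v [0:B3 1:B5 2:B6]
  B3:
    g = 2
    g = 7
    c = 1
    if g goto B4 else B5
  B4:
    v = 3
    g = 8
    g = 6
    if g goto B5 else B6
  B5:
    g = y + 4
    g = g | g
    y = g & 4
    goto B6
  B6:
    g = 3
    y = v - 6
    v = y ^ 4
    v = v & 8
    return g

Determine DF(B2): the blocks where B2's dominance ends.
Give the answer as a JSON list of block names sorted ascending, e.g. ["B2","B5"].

Answer: ["B4", "B5", "B6"]

Derivation:
idom tree: B1←B0 B2←B0 B3←B2 B4←B0 B5←B0 B6←B0
Dom∩ at merges:
  B4: preds {B1,B3}: {B0,B1} ∩ {B0,B2,B3} = {B0}; idom=B0
  B5: preds {B2,B3,B4}: {B0,B2} ∩ {B0,B2,B3} ∩ {B0,B4} = {B0}; idom=B0
  B6: preds {B2,B4,B5}: {B0,B2} ∩ {B0,B4} ∩ {B0,B5} = {B0}; idom=B0

Frontier:
  B4←B1: walk B1 to B0
  B4←B3: walk B3→B2 to B0
  B5←B2: walk B2 to B0
  B5←B3: walk B3→B2 to B0
  B5←B4: walk B4 to B0
  B6←B2: walk B2 to B0
  B6←B4: walk B4 to B0
  B6←B5: walk B5 to B0
  B0 → ∅
  B1 → {B4}
  B2 → {B4,B5,B6}
  B3 → {B4,B5}
  B4 → {B5,B6}
  B5 → {B6}
  B6 → ∅

DF(B2) = ["B4", "B5", "B6"]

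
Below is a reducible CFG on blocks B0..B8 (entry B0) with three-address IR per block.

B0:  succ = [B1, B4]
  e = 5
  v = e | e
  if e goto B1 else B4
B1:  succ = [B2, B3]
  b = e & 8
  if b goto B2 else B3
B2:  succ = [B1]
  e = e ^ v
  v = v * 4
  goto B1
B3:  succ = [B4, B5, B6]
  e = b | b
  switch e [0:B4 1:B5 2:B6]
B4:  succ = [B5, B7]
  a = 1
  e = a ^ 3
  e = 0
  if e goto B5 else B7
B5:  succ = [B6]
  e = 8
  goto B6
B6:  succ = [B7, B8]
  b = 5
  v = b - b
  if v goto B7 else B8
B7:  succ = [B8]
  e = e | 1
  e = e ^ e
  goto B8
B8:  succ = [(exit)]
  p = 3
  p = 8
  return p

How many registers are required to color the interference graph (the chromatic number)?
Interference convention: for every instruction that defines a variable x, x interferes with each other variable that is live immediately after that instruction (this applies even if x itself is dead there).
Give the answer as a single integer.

Answer: 3

Analysis:
Per-block:
  B0: {e,v} / ∅
  B1: {b} / {e}
  B2: {e,v} / {e,v}
  B3: {e} / {b}
  B4: {a,e} / ∅
  B5: {e} / ∅
  B6: {b,v} / ∅
  B7: {e} / {e}
  B8: {p} / ∅

Backward fixpoint:
  B0: in=∅ out={e,v}
  B1: in={e,v} out={b,e,v}
  B2: in={e,v} out={e,v}
  B3: in={b} out={e}
  B4: in=∅ out={e}
  B5: in=∅ out={e}
  B6: in={e} out={e}
  B7: in={e} out=∅
  B8: in=∅ out=∅

Interfere edges:
  a: ∅
  b: {e,v}
  e: {b,v}
  p: ∅
  v: {b,e}

Chromatic number:
  lower bound: {b,e,v} mutually conflict ⇒ χ ≥ 3
  3-colouring: r0={a,b,p}  r1={e}  r2={v}
  χ = 3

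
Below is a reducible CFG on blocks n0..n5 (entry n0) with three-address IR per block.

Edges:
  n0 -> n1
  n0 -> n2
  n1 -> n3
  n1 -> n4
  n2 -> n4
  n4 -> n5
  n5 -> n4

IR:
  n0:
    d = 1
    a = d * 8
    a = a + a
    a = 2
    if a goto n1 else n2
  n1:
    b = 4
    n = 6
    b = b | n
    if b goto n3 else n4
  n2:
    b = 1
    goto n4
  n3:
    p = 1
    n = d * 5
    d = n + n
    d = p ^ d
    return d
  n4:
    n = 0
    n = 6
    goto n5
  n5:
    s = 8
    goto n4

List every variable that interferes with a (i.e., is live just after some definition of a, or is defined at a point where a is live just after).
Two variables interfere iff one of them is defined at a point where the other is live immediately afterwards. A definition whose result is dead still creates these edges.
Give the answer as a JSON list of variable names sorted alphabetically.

Per-block:
  n0: def={a,d} ue=∅
  n1: def={b,n} ue=∅
  n2: def={b} ue=∅
  n3: def={d,n,p} ue={d}
  n4: def={n} ue=∅
  n5: def={s} ue=∅

Live sets:
  live n0: ∅→{d}
  live n1: {d}→{d}
  live n2: ∅→∅
  live n3: {d}→∅
  live n4: ∅→∅
  live n5: ∅→∅

Conflict graph:
  a — {d}
  b — {d,n}
  d — {a,b,n,p}
  n — {b,d,p}
  p — {d,n}
  s — ∅

N(a) = ["d"]

Answer: ["d"]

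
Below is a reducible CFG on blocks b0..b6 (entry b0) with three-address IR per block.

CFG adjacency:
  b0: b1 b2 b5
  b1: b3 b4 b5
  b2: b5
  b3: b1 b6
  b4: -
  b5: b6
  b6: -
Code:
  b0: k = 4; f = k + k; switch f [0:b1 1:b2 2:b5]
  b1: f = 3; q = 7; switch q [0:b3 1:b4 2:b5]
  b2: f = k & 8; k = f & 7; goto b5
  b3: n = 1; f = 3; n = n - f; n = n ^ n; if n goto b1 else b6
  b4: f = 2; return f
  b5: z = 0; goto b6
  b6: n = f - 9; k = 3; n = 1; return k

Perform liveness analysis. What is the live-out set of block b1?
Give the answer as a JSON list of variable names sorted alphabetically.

def/use:
  b0: {f,k} / ∅
  b1: {f,q} / ∅
  b2: {f,k} / {k}
  b3: {f,n} / ∅
  b4: {f} / ∅
  b5: {z} / ∅
  b6: {k,n} / {f}

Liveness:
  live b0: ∅→{f,k}
  live b1: ∅→{f}
  live b2: {k}→{f}
  live b3: ∅→{f}
  live b4: ∅→∅
  live b5: {f}→{f}
  live b6: {f}→∅

live-out(b1) = ["f"]

Answer: ["f"]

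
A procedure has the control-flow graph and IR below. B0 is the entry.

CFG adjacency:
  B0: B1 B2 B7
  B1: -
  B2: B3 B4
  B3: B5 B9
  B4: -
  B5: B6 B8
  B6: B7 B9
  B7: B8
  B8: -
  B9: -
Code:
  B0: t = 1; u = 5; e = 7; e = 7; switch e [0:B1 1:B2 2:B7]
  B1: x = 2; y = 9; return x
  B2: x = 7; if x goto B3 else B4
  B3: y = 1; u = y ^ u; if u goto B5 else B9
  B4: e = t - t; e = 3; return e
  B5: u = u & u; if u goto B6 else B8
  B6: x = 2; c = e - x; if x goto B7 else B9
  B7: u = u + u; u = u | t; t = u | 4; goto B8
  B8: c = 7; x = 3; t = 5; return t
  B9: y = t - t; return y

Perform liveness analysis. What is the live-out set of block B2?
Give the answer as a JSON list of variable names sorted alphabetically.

Answer: ["e", "t", "u"]

Derivation:
def/use:
  B0: {e,t,u} / ∅
  B1: {x,y} / ∅
  B2: {x} / ∅
  B3: {u,y} / {u}
  B4: {e} / {t}
  B5: {u} / {u}
  B6: {c,x} / {e}
  B7: {t,u} / {t,u}
  B8: {c,t,x} / ∅
  B9: {y} / {t}

Live sets:
  B0 li=∅ lo={e,t,u}
  B1 li=∅ lo=∅
  B2 li={e,t,u} lo={e,t,u}
  B3 li={e,t,u} lo={e,t,u}
  B4 li={t} lo=∅
  B5 li={e,t,u} lo={e,t,u}
  B6 li={e,t,u} lo={t,u}
  B7 li={t,u} lo=∅
  B8 li=∅ lo=∅
  B9 li={t} lo=∅

live-out(B2) = ["e", "t", "u"]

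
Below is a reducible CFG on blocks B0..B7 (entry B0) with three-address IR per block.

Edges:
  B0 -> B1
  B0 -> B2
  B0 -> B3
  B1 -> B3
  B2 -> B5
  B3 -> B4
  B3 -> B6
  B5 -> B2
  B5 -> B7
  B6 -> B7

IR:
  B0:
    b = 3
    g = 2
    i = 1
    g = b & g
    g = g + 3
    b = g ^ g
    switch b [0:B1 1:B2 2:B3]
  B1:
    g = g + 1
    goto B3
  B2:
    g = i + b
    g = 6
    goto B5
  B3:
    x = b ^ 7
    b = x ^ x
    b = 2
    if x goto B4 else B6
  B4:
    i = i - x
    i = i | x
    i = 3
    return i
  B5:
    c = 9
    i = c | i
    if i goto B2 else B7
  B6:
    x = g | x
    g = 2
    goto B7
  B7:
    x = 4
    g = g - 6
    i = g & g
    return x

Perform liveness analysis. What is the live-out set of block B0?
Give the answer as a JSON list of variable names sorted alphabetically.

Answer: ["b", "g", "i"]

Analysis:
Per-block:
  B0: def={b,g,i} ue=∅
  B1: def={g} ue={g}
  B2: def={g} ue={b,i}
  B3: def={b,x} ue={b}
  B4: def={i} ue={i,x}
  B5: def={c,i} ue={i}
  B6: def={g,x} ue={g,x}
  B7: def={g,i,x} ue={g}

Backward fixpoint:
  live B0: ∅→{b,g,i}
  live B1: {b,g,i}→{b,g,i}
  live B2: {b,i}→{b,g,i}
  live B3: {b,g,i}→{g,i,x}
  live B4: {i,x}→∅
  live B5: {b,g,i}→{b,g,i}
  live B6: {g,x}→{g}
  live B7: {g}→∅

live-out(B0) = ["b", "g", "i"]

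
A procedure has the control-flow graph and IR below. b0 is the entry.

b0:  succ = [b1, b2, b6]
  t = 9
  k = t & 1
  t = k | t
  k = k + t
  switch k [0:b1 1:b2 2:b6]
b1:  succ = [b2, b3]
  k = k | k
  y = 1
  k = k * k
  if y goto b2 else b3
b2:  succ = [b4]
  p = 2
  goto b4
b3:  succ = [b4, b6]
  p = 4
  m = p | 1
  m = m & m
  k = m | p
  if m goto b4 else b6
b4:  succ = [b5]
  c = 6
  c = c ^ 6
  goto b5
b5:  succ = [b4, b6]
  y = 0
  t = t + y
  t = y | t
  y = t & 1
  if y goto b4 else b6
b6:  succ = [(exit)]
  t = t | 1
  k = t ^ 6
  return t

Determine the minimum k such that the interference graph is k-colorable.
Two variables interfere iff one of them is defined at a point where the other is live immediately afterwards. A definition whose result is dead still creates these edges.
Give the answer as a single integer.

def/use:
  b0: def={k,t} ue=∅
  b1: def={k,y} ue={k}
  b2: def={p} ue=∅
  b3: def={k,m,p} ue=∅
  b4: def={c} ue=∅
  b5: def={t,y} ue={t}
  b6: def={k,t} ue={t}

Live sets:
  b0: in=∅ out={k,t}
  b1: in={k,t} out={t}
  b2: in={t} out={t}
  b3: in={t} out={t}
  b4: in={t} out={t}
  b5: in={t} out={t}
  b6: in={t} out=∅

Interfere edges:
  c↔{t}
  k↔{m,t,y}
  m↔{k,p,t}
  p↔{m,t}
  t↔{c,k,m,p,y}
  y↔{k,t}

Chromatic number:
  lower bound: {k,m,t} mutually conflict ⇒ χ ≥ 3
  3-colouring: c0={t}  c1={c,k,p}  c2={m,y}
  χ = 3

Answer: 3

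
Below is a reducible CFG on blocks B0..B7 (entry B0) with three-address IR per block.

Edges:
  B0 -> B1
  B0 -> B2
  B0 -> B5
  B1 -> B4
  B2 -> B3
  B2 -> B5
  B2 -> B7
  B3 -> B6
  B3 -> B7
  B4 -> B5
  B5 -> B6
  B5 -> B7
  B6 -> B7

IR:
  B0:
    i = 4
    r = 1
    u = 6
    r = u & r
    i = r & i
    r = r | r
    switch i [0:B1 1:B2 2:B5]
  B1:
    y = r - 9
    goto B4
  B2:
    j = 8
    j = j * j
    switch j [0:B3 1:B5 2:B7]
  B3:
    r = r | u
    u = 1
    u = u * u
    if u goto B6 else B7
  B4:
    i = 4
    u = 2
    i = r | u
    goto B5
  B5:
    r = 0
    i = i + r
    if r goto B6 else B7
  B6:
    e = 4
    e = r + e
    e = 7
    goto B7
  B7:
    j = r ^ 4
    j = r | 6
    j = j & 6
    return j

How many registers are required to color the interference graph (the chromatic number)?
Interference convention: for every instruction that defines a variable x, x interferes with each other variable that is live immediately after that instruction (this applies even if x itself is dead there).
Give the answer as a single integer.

Answer: 4

Analysis:
Block summaries:
  B0 def {i,r,u} use ∅
  B1 def {y} use {r}
  B2 def {j} use ∅
  B3 def {r,u} use {r,u}
  B4 def {i,u} use {r}
  B5 def {i,r} use {i}
  B6 def {e} use {r}
  B7 def {j} use {r}

Liveness:
  live B0: ∅→{i,r,u}
  live B1: {r}→{r}
  live B2: {i,r,u}→{i,r,u}
  live B3: {r,u}→{r}
  live B4: {r}→{i}
  live B5: {i}→{r}
  live B6: {r}→{r}
  live B7: {r}→∅

Conflict graph:
  e: {r}
  i: {j,r,u}
  j: {i,r,u}
  r: {e,i,j,u,y}
  u: {i,j,r}
  y: {r}

Registers:
  {i,j,r,u} pairwise interfere (4-clique) ⇒ χ ≥ 4
  4-colouring: c0={r}  c1={e,i,y}  c2={j}  c3={u}
  χ = 4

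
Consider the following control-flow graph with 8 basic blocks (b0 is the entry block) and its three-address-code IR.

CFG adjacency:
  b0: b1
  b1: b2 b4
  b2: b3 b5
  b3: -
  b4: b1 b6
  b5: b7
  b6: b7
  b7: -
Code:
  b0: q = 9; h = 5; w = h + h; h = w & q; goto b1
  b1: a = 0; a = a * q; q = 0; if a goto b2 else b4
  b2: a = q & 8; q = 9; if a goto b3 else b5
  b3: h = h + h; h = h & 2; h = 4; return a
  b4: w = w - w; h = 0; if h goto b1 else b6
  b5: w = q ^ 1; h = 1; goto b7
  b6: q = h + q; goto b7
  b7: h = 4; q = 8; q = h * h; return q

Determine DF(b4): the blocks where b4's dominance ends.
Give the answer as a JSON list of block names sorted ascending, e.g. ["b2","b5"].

idom tree: b1←b0 b2←b1 b3←b2 b4←b1 b5←b2 b6←b4 b7←b1
Join-block Dom:
  b1: preds {b0,b4}: {b0} ∩ {b0,b1,b4} = {b0}; idom=b0
  b7: preds {b5,b6}: {b0,b1,b2,b5} ∩ {b0,b1,b4,b6} = {b0,b1}; idom=b1

DF walk-up:
  b1←b0: walk · to b0
  b1←b4: walk b4→b1 to b0
  b7←b5: walk b5→b2 to b1
  b7←b6: walk b6→b4 to b1
  b0: DF=∅
  b1: DF={b1}
  b2: DF={b7}
  b3: DF=∅
  b4: DF={b1,b7}
  b5: DF={b7}
  b6: DF={b7}
  b7: DF=∅

DF(b4) = ["b1", "b7"]

Answer: ["b1", "b7"]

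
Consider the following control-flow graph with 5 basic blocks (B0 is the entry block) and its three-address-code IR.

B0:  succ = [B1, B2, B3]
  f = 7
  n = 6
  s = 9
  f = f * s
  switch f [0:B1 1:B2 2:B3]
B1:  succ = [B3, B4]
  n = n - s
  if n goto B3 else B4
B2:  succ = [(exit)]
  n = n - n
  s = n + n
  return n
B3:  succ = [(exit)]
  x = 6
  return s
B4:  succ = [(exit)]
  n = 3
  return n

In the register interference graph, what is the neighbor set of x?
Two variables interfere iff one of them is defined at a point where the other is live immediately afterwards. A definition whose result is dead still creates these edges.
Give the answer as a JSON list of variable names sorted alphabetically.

def/use:
  B0: def={f,n,s} ue=∅
  B1: def={n} ue={n,s}
  B2: def={n,s} ue={n}
  B3: def={x} ue={s}
  B4: def={n} ue=∅

Liveness:
  live B0: ∅→{n,s}
  live B1: {n,s}→{s}
  live B2: {n}→∅
  live B3: {s}→∅
  live B4: ∅→∅

Interference:
  f↔{n,s}
  n↔{f,s}
  s↔{f,n,x}
  x↔{s}

N(x) = ["s"]

Answer: ["s"]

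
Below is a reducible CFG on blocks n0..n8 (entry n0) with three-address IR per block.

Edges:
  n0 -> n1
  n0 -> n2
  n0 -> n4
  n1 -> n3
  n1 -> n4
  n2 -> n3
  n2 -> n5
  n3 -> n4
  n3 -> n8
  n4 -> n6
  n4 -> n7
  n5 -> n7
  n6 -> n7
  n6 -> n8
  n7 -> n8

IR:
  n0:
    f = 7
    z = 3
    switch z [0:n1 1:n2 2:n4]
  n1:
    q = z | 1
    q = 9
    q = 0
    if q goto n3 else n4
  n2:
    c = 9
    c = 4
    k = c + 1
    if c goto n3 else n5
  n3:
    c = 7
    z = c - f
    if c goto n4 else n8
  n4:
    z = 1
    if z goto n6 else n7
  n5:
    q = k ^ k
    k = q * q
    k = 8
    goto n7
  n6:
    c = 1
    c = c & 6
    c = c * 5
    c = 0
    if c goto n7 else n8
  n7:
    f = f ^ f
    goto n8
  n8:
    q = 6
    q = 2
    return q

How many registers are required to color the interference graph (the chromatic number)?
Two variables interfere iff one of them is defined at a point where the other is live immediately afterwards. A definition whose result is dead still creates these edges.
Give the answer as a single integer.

Per-block:
  n0: def={f,z} ue=∅
  n1: def={q} ue={z}
  n2: def={c,k} ue=∅
  n3: def={c,z} ue={f}
  n4: def={z} ue=∅
  n5: def={k,q} ue={k}
  n6: def={c} ue=∅
  n7: def={f} ue={f}
  n8: def={q} ue=∅

Live sets:
  n0 li=∅ lo={f,z}
  n1 li={f,z} lo={f}
  n2 li={f} lo={f,k}
  n3 li={f} lo={f}
  n4 li={f} lo={f}
  n5 li={f,k} lo={f}
  n6 li={f} lo={f}
  n7 li={f} lo=∅
  n8 li=∅ lo=∅

Interfere edges:
  c↔{f,k,z}
  f↔{c,k,q,z}
  k↔{c,f}
  q↔{f}
  z↔{c,f}

Registers:
  clique {c,f,k} ⇒ need ≥ 3
  3-colouring: r0={f}  r1={c,q}  r2={k,z}
  χ = 3

Answer: 3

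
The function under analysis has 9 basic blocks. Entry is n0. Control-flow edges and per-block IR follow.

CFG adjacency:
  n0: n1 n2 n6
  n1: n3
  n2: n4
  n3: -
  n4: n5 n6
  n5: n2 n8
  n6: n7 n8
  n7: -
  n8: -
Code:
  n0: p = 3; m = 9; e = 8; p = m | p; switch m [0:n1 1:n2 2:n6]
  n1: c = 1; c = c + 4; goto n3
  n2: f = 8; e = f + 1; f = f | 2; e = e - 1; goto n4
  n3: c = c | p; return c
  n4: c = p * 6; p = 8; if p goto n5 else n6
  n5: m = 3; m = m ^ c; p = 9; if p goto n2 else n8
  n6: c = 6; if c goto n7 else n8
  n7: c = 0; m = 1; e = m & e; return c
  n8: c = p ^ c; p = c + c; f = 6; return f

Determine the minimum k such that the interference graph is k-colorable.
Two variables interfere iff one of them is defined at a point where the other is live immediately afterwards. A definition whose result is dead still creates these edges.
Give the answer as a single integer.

Block summaries:
  n0 def {e,m,p} use ∅
  n1 def {c} use ∅
  n2 def {e,f} use ∅
  n3 def {c} use {c,p}
  n4 def {c,p} use {p}
  n5 def {m,p} use {c}
  n6 def {c} use ∅
  n7 def {c,e,m} use {e}
  n8 def {c,f,p} use {c,p}

Backward fixpoint:
  live n0: ∅→{e,p}
  live n1: {p}→{c,p}
  live n2: {p}→{e,p}
  live n3: {c,p}→∅
  live n4: {e,p}→{c,e,p}
  live n5: {c}→{c,p}
  live n6: {e,p}→{c,e,p}
  live n7: {e}→∅
  live n8: {c,p}→∅

Interference:
  c — {e,m,p}
  e — {c,f,m,p}
  f — {e,p}
  m — {c,e,p}
  p — {c,e,f,m}

Chromatic number:
  clique {c,e,m,p} ⇒ need ≥ 4
  4-colouring: R0={e}  R1={p}  R2={c,f}  R3={m}
  χ = 4

Answer: 4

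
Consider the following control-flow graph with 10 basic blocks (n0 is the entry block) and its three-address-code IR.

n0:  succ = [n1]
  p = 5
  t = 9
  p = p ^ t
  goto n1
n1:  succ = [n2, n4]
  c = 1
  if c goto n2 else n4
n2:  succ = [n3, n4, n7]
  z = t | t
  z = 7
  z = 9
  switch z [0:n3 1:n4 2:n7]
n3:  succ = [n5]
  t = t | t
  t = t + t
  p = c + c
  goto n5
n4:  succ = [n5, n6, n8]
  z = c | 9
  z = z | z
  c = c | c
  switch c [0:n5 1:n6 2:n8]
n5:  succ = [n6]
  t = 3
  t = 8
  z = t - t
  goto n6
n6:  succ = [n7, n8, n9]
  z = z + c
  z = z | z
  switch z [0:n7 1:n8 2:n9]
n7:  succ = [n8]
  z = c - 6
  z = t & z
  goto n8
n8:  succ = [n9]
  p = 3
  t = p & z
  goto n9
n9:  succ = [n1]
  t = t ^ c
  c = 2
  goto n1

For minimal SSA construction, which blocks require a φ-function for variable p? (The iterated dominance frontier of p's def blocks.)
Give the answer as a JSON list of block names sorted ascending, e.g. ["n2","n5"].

Answer: ["n1", "n5", "n6", "n7", "n8", "n9"]

Analysis:
idom tree: n1←n0 n2←n1 n3←n2 n4←n1 n5←n1 n6←n1 n7←n1 n8←n1 n9←n1
Dom∩ at merges:
  n1: preds {n0,n9}: {n0} ∩ {n0,n1,n9} = {n0}; idom=n0
  n4: preds {n1,n2}: {n0,n1} ∩ {n0,n1,n2} = {n0,n1}; idom=n1
  n5: preds {n3,n4}: {n0,n1,n2,n3} ∩ {n0,n1,n4} = {n0,n1}; idom=n1
  n6: preds {n4,n5}: {n0,n1,n4} ∩ {n0,n1,n5} = {n0,n1}; idom=n1
  n7: preds {n2,n6}: {n0,n1,n2} ∩ {n0,n1,n6} = {n0,n1}; idom=n1
  n8: preds {n4,n6,n7}: {n0,n1,n4} ∩ {n0,n1,n6} ∩ {n0,n1,n7} = {n0,n1}; idom=n1
  n9: preds {n6,n8}: {n0,n1,n6} ∩ {n0,n1,n8} = {n0,n1}; idom=n1

DF derivation:
  join n1 pred n0: · stop@n0
  join n1 pred n9: n9→n1 stop@n0
  join n4 pred n1: · stop@n1
  join n4 pred n2: n2 stop@n1
  join n5 pred n3: n3→n2 stop@n1
  join n5 pred n4: n4 stop@n1
  join n6 pred n4: n4 stop@n1
  join n6 pred n5: n5 stop@n1
  join n7 pred n2: n2 stop@n1
  join n7 pred n6: n6 stop@n1
  join n8 pred n4: n4 stop@n1
  join n8 pred n6: n6 stop@n1
  join n8 pred n7: n7 stop@n1
  join n9 pred n6: n6 stop@n1
  join n9 pred n8: n8 stop@n1
  DF(n0)=∅
  DF(n1)={n1}
  DF(n2)={n4,n5,n7}
  DF(n3)={n5}
  DF(n4)={n5,n6,n8}
  DF(n5)={n6}
  DF(n6)={n7,n8,n9}
  DF(n7)={n8}
  DF(n8)={n9}
  DF(n9)={n1}

φ for p: defs {n0,n3,n8}
  DF⁺ = {n1,n5,n6,n7,n8,n9}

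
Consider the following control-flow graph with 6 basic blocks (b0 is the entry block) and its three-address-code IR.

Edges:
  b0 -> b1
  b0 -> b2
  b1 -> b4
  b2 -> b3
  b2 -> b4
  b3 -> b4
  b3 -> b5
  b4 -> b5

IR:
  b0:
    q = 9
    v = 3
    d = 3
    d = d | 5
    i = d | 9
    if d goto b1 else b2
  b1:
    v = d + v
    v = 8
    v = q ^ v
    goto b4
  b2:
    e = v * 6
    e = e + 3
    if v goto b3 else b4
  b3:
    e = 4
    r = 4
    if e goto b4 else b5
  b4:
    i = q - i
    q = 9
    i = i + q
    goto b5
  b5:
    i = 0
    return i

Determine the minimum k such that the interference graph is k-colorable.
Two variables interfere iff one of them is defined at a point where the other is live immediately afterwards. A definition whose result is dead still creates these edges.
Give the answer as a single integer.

Per-block:
  b0: {d,i,q,v} / ∅
  b1: {v} / {d,q,v}
  b2: {e} / {v}
  b3: {e,r} / ∅
  b4: {i,q} / {i,q}
  b5: {i} / ∅

Backward fixpoint:
  b0 li=∅ lo={d,i,q,v}
  b1 li={d,i,q,v} lo={i,q}
  b2 li={i,q,v} lo={i,q}
  b3 li={i,q} lo={i,q}
  b4 li={i,q} lo=∅
  b5 li=∅ lo=∅

Interference:
  d — {i,q,v}
  e — {i,q,r,v}
  i — {d,e,q,r,v}
  q — {d,e,i,r,v}
  r — {e,i,q}
  v — {d,e,i,q}

Colouring:
  lower bound: {d,i,q,v} mutually conflict ⇒ χ ≥ 4
  4-colouring: r0={i}  r1={q}  r2={d,e}  r3={r,v}
  χ = 4

Answer: 4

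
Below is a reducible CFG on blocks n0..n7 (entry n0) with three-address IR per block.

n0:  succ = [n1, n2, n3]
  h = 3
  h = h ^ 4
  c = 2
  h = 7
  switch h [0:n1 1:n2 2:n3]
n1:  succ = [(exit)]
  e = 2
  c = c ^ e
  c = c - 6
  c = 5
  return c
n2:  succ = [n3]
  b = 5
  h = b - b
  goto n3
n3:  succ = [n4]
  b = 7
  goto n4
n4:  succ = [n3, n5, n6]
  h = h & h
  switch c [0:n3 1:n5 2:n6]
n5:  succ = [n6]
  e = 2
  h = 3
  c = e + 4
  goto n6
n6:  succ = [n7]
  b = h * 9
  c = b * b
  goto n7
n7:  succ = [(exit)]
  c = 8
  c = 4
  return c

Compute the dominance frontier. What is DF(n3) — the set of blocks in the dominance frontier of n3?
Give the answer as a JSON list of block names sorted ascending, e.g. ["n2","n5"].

Answer: ["n3"]

Working:
idom tree: n1←n0 n2←n0 n3←n0 n4←n3 n5←n4 n6←n4 n7←n6
Dom at joins:
  n3: preds {n0,n2,n4}: {n0} ∩ {n0,n2} ∩ {n0,n3,n4} = {n0}; idom=n0
  n6: preds {n4,n5}: {n0,n3,n4} ∩ {n0,n3,n4,n5} = {n0,n3,n4}; idom=n4

DF derivation:
  n3←n0: walk · to n0
  n3←n2: walk n2 to n0
  n3←n4: walk n4→n3 to n0
  n6←n4: walk · to n4
  n6←n5: walk n5 to n4
  DF(n0)=∅
  DF(n1)=∅
  DF(n2)={n3}
  DF(n3)={n3}
  DF(n4)={n3}
  DF(n5)={n6}
  DF(n6)=∅
  DF(n7)=∅

DF(n3) = ["n3"]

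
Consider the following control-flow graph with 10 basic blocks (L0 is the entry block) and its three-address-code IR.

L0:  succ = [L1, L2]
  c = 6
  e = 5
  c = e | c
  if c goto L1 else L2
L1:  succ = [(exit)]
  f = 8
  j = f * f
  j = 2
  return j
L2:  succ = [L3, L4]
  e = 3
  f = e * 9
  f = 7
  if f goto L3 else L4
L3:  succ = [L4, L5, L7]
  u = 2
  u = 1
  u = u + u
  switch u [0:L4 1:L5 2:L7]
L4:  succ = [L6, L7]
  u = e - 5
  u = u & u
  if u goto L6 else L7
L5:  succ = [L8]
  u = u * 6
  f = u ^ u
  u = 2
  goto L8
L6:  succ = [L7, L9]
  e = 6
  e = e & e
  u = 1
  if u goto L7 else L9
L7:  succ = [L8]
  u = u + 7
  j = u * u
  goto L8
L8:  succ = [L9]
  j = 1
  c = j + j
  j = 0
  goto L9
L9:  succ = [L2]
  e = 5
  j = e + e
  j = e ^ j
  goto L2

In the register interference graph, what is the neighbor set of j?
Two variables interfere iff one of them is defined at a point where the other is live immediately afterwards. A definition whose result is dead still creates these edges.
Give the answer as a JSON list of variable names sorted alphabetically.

def/use:
  L0: def={c,e} ue=∅
  L1: def={f,j} ue=∅
  L2: def={e,f} ue=∅
  L3: def={u} ue=∅
  L4: def={u} ue={e}
  L5: def={f,u} ue={u}
  L6: def={e,u} ue=∅
  L7: def={j,u} ue={u}
  L8: def={c,j} ue=∅
  L9: def={e,j} ue=∅

Backward fixpoint:
  L0 li=∅ lo=∅
  L1 li=∅ lo=∅
  L2 li=∅ lo={e}
  L3 li={e} lo={e,u}
  L4 li={e} lo={u}
  L5 li={u} lo=∅
  L6 li=∅ lo={u}
  L7 li={u} lo=∅
  L8 li=∅ lo=∅
  L9 li=∅ lo=∅

Conflict graph:
  c: {e}
  e: {c,f,j,u}
  f: {e}
  j: {e}
  u: {e}

N(j) = ["e"]

Answer: ["e"]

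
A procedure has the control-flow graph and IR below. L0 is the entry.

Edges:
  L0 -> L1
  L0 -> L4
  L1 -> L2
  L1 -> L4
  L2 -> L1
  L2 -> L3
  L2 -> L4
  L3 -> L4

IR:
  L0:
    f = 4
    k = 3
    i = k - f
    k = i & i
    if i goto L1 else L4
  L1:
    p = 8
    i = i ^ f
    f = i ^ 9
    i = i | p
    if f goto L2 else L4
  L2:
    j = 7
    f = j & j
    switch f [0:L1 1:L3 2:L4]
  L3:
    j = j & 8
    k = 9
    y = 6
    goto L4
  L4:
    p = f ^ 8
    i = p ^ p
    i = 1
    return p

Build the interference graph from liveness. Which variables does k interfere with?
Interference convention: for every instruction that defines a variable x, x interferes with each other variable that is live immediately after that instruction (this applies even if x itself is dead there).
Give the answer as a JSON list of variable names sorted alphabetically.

Answer: ["f", "i"]

Derivation:
def/use:
  L0: {f,i,k} / ∅
  L1: {f,i,p} / {f,i}
  L2: {f,j} / ∅
  L3: {j,k,y} / {j}
  L4: {i,p} / {f}

Live sets:
  live L0: ∅→{f,i}
  live L1: {f,i}→{f,i}
  live L2: {i}→{f,i,j}
  live L3: {f,j}→{f}
  live L4: {f}→∅

Conflict graph:
  f — {i,j,k,p,y}
  i — {f,j,k,p}
  j — {f,i}
  k — {f,i}
  p — {f,i}
  y — {f}

N(k) = ["f", "i"]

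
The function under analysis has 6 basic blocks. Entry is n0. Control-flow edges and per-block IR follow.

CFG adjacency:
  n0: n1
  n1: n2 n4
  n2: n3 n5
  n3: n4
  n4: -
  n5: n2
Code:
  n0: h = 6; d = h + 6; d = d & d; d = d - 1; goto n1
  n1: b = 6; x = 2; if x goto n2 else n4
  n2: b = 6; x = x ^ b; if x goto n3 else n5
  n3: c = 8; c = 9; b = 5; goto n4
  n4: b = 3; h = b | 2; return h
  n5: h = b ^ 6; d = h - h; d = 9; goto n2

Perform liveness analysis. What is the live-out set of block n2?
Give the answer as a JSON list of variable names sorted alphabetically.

Block summaries:
  n0: {d,h} / ∅
  n1: {b,x} / ∅
  n2: {b,x} / {x}
  n3: {b,c} / ∅
  n4: {b,h} / ∅
  n5: {d,h} / {b}

Liveness:
  n0 li=∅ lo=∅
  n1 li=∅ lo={x}
  n2 li={x} lo={b,x}
  n3 li=∅ lo=∅
  n4 li=∅ lo=∅
  n5 li={b,x} lo={x}

live-out(n2) = ["b", "x"]

Answer: ["b", "x"]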